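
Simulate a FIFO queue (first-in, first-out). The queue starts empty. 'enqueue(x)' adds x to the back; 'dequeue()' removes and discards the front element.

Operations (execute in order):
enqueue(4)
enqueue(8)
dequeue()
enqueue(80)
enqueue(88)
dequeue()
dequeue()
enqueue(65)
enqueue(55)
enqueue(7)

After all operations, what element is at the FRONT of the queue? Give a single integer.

Answer: 88

Derivation:
enqueue(4): queue = [4]
enqueue(8): queue = [4, 8]
dequeue(): queue = [8]
enqueue(80): queue = [8, 80]
enqueue(88): queue = [8, 80, 88]
dequeue(): queue = [80, 88]
dequeue(): queue = [88]
enqueue(65): queue = [88, 65]
enqueue(55): queue = [88, 65, 55]
enqueue(7): queue = [88, 65, 55, 7]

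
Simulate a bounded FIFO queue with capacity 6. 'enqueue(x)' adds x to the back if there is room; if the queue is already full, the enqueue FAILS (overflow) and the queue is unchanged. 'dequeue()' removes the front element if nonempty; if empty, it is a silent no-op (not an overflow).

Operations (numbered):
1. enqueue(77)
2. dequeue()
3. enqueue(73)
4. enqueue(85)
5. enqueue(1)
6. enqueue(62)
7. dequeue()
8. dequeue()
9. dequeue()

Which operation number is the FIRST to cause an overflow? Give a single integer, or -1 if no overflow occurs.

Answer: -1

Derivation:
1. enqueue(77): size=1
2. dequeue(): size=0
3. enqueue(73): size=1
4. enqueue(85): size=2
5. enqueue(1): size=3
6. enqueue(62): size=4
7. dequeue(): size=3
8. dequeue(): size=2
9. dequeue(): size=1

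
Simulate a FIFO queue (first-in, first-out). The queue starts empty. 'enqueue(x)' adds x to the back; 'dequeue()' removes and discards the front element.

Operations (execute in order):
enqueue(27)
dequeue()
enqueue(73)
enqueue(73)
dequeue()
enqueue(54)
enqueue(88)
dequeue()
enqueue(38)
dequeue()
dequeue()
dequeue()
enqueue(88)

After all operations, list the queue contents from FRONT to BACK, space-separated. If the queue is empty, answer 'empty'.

Answer: 88

Derivation:
enqueue(27): [27]
dequeue(): []
enqueue(73): [73]
enqueue(73): [73, 73]
dequeue(): [73]
enqueue(54): [73, 54]
enqueue(88): [73, 54, 88]
dequeue(): [54, 88]
enqueue(38): [54, 88, 38]
dequeue(): [88, 38]
dequeue(): [38]
dequeue(): []
enqueue(88): [88]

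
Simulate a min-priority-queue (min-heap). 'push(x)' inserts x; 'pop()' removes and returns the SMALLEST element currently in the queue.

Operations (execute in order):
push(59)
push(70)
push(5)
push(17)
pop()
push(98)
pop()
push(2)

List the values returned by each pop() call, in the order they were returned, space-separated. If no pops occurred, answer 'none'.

push(59): heap contents = [59]
push(70): heap contents = [59, 70]
push(5): heap contents = [5, 59, 70]
push(17): heap contents = [5, 17, 59, 70]
pop() → 5: heap contents = [17, 59, 70]
push(98): heap contents = [17, 59, 70, 98]
pop() → 17: heap contents = [59, 70, 98]
push(2): heap contents = [2, 59, 70, 98]

Answer: 5 17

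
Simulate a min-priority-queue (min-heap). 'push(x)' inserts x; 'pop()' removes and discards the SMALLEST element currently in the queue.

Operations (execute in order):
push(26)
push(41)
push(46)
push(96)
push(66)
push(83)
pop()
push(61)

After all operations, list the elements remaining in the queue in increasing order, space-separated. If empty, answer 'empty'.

Answer: 41 46 61 66 83 96

Derivation:
push(26): heap contents = [26]
push(41): heap contents = [26, 41]
push(46): heap contents = [26, 41, 46]
push(96): heap contents = [26, 41, 46, 96]
push(66): heap contents = [26, 41, 46, 66, 96]
push(83): heap contents = [26, 41, 46, 66, 83, 96]
pop() → 26: heap contents = [41, 46, 66, 83, 96]
push(61): heap contents = [41, 46, 61, 66, 83, 96]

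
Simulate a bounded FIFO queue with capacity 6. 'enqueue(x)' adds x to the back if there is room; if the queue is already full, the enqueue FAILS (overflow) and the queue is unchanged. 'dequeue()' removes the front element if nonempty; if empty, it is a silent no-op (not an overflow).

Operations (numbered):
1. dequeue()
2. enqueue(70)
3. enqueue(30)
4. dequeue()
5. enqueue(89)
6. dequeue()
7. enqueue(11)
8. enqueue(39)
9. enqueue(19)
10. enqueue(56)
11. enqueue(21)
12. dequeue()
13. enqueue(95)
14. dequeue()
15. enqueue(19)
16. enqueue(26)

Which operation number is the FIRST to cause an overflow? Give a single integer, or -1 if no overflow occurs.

1. dequeue(): empty, no-op, size=0
2. enqueue(70): size=1
3. enqueue(30): size=2
4. dequeue(): size=1
5. enqueue(89): size=2
6. dequeue(): size=1
7. enqueue(11): size=2
8. enqueue(39): size=3
9. enqueue(19): size=4
10. enqueue(56): size=5
11. enqueue(21): size=6
12. dequeue(): size=5
13. enqueue(95): size=6
14. dequeue(): size=5
15. enqueue(19): size=6
16. enqueue(26): size=6=cap → OVERFLOW (fail)

Answer: 16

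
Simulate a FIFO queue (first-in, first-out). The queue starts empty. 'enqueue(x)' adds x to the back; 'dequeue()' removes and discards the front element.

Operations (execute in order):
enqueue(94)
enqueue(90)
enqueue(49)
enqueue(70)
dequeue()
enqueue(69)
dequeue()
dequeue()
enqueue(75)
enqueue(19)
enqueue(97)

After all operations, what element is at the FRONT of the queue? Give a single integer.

enqueue(94): queue = [94]
enqueue(90): queue = [94, 90]
enqueue(49): queue = [94, 90, 49]
enqueue(70): queue = [94, 90, 49, 70]
dequeue(): queue = [90, 49, 70]
enqueue(69): queue = [90, 49, 70, 69]
dequeue(): queue = [49, 70, 69]
dequeue(): queue = [70, 69]
enqueue(75): queue = [70, 69, 75]
enqueue(19): queue = [70, 69, 75, 19]
enqueue(97): queue = [70, 69, 75, 19, 97]

Answer: 70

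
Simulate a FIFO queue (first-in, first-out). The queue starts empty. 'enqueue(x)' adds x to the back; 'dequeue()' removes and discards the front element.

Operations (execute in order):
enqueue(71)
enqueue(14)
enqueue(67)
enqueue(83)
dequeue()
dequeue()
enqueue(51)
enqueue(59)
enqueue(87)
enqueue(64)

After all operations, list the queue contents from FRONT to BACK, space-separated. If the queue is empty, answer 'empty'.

enqueue(71): [71]
enqueue(14): [71, 14]
enqueue(67): [71, 14, 67]
enqueue(83): [71, 14, 67, 83]
dequeue(): [14, 67, 83]
dequeue(): [67, 83]
enqueue(51): [67, 83, 51]
enqueue(59): [67, 83, 51, 59]
enqueue(87): [67, 83, 51, 59, 87]
enqueue(64): [67, 83, 51, 59, 87, 64]

Answer: 67 83 51 59 87 64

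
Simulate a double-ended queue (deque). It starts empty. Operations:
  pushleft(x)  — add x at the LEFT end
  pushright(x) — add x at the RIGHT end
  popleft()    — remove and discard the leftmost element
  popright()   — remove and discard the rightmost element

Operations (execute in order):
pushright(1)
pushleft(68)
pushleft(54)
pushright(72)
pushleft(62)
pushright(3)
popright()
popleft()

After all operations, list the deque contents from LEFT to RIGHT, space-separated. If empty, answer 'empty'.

pushright(1): [1]
pushleft(68): [68, 1]
pushleft(54): [54, 68, 1]
pushright(72): [54, 68, 1, 72]
pushleft(62): [62, 54, 68, 1, 72]
pushright(3): [62, 54, 68, 1, 72, 3]
popright(): [62, 54, 68, 1, 72]
popleft(): [54, 68, 1, 72]

Answer: 54 68 1 72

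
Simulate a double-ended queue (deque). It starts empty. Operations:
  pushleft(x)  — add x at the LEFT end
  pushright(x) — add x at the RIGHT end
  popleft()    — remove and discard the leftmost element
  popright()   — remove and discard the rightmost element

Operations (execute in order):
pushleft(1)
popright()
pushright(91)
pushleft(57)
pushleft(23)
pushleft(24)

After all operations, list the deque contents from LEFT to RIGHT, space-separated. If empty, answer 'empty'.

pushleft(1): [1]
popright(): []
pushright(91): [91]
pushleft(57): [57, 91]
pushleft(23): [23, 57, 91]
pushleft(24): [24, 23, 57, 91]

Answer: 24 23 57 91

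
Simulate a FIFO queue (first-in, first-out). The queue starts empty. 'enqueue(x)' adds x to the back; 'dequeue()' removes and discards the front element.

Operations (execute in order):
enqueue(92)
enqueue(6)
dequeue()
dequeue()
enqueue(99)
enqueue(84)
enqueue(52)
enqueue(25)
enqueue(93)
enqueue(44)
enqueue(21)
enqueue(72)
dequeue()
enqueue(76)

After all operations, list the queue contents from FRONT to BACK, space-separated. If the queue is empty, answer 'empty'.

enqueue(92): [92]
enqueue(6): [92, 6]
dequeue(): [6]
dequeue(): []
enqueue(99): [99]
enqueue(84): [99, 84]
enqueue(52): [99, 84, 52]
enqueue(25): [99, 84, 52, 25]
enqueue(93): [99, 84, 52, 25, 93]
enqueue(44): [99, 84, 52, 25, 93, 44]
enqueue(21): [99, 84, 52, 25, 93, 44, 21]
enqueue(72): [99, 84, 52, 25, 93, 44, 21, 72]
dequeue(): [84, 52, 25, 93, 44, 21, 72]
enqueue(76): [84, 52, 25, 93, 44, 21, 72, 76]

Answer: 84 52 25 93 44 21 72 76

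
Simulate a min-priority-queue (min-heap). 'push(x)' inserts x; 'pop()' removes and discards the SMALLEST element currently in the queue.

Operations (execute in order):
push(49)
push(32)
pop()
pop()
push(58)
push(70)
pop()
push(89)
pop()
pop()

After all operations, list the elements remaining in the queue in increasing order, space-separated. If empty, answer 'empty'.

Answer: empty

Derivation:
push(49): heap contents = [49]
push(32): heap contents = [32, 49]
pop() → 32: heap contents = [49]
pop() → 49: heap contents = []
push(58): heap contents = [58]
push(70): heap contents = [58, 70]
pop() → 58: heap contents = [70]
push(89): heap contents = [70, 89]
pop() → 70: heap contents = [89]
pop() → 89: heap contents = []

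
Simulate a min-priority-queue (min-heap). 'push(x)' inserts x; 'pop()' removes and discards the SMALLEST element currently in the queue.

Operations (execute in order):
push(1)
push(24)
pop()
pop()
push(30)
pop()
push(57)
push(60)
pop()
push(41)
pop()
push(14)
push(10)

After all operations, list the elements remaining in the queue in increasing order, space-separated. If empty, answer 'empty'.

Answer: 10 14 60

Derivation:
push(1): heap contents = [1]
push(24): heap contents = [1, 24]
pop() → 1: heap contents = [24]
pop() → 24: heap contents = []
push(30): heap contents = [30]
pop() → 30: heap contents = []
push(57): heap contents = [57]
push(60): heap contents = [57, 60]
pop() → 57: heap contents = [60]
push(41): heap contents = [41, 60]
pop() → 41: heap contents = [60]
push(14): heap contents = [14, 60]
push(10): heap contents = [10, 14, 60]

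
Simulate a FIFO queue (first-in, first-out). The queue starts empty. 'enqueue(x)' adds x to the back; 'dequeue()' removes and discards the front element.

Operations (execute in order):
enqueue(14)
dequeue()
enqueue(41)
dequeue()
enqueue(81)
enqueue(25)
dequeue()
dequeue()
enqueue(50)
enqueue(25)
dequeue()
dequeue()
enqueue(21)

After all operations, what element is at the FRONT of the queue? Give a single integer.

Answer: 21

Derivation:
enqueue(14): queue = [14]
dequeue(): queue = []
enqueue(41): queue = [41]
dequeue(): queue = []
enqueue(81): queue = [81]
enqueue(25): queue = [81, 25]
dequeue(): queue = [25]
dequeue(): queue = []
enqueue(50): queue = [50]
enqueue(25): queue = [50, 25]
dequeue(): queue = [25]
dequeue(): queue = []
enqueue(21): queue = [21]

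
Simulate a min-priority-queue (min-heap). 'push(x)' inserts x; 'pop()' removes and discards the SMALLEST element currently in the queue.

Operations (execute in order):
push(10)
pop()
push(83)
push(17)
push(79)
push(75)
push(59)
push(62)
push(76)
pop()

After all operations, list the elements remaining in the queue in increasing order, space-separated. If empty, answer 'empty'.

push(10): heap contents = [10]
pop() → 10: heap contents = []
push(83): heap contents = [83]
push(17): heap contents = [17, 83]
push(79): heap contents = [17, 79, 83]
push(75): heap contents = [17, 75, 79, 83]
push(59): heap contents = [17, 59, 75, 79, 83]
push(62): heap contents = [17, 59, 62, 75, 79, 83]
push(76): heap contents = [17, 59, 62, 75, 76, 79, 83]
pop() → 17: heap contents = [59, 62, 75, 76, 79, 83]

Answer: 59 62 75 76 79 83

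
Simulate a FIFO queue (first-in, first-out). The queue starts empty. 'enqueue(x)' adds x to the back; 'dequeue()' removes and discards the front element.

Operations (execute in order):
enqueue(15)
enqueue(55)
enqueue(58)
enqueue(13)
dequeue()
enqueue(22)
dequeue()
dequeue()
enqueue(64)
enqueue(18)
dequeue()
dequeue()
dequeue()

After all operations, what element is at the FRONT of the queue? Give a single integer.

enqueue(15): queue = [15]
enqueue(55): queue = [15, 55]
enqueue(58): queue = [15, 55, 58]
enqueue(13): queue = [15, 55, 58, 13]
dequeue(): queue = [55, 58, 13]
enqueue(22): queue = [55, 58, 13, 22]
dequeue(): queue = [58, 13, 22]
dequeue(): queue = [13, 22]
enqueue(64): queue = [13, 22, 64]
enqueue(18): queue = [13, 22, 64, 18]
dequeue(): queue = [22, 64, 18]
dequeue(): queue = [64, 18]
dequeue(): queue = [18]

Answer: 18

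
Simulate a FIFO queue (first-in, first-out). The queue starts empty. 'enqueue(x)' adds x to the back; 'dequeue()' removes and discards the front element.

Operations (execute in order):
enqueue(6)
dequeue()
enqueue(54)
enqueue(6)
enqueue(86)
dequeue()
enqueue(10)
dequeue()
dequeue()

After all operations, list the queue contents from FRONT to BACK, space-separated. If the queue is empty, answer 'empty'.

enqueue(6): [6]
dequeue(): []
enqueue(54): [54]
enqueue(6): [54, 6]
enqueue(86): [54, 6, 86]
dequeue(): [6, 86]
enqueue(10): [6, 86, 10]
dequeue(): [86, 10]
dequeue(): [10]

Answer: 10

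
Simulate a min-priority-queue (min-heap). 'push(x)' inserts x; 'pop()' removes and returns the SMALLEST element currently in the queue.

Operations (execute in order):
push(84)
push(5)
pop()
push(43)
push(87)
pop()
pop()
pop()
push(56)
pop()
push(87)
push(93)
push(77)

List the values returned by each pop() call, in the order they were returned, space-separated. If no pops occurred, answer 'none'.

push(84): heap contents = [84]
push(5): heap contents = [5, 84]
pop() → 5: heap contents = [84]
push(43): heap contents = [43, 84]
push(87): heap contents = [43, 84, 87]
pop() → 43: heap contents = [84, 87]
pop() → 84: heap contents = [87]
pop() → 87: heap contents = []
push(56): heap contents = [56]
pop() → 56: heap contents = []
push(87): heap contents = [87]
push(93): heap contents = [87, 93]
push(77): heap contents = [77, 87, 93]

Answer: 5 43 84 87 56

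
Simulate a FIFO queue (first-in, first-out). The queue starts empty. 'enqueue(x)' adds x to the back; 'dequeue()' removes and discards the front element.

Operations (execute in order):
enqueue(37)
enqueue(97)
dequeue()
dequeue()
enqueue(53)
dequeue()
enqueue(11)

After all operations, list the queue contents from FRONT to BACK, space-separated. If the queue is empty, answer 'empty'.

Answer: 11

Derivation:
enqueue(37): [37]
enqueue(97): [37, 97]
dequeue(): [97]
dequeue(): []
enqueue(53): [53]
dequeue(): []
enqueue(11): [11]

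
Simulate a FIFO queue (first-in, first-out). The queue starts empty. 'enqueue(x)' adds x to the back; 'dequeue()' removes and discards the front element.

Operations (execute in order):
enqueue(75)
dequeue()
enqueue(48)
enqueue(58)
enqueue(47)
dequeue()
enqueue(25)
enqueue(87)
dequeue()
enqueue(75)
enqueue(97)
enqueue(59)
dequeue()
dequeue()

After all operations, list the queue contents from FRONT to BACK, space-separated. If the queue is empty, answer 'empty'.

Answer: 87 75 97 59

Derivation:
enqueue(75): [75]
dequeue(): []
enqueue(48): [48]
enqueue(58): [48, 58]
enqueue(47): [48, 58, 47]
dequeue(): [58, 47]
enqueue(25): [58, 47, 25]
enqueue(87): [58, 47, 25, 87]
dequeue(): [47, 25, 87]
enqueue(75): [47, 25, 87, 75]
enqueue(97): [47, 25, 87, 75, 97]
enqueue(59): [47, 25, 87, 75, 97, 59]
dequeue(): [25, 87, 75, 97, 59]
dequeue(): [87, 75, 97, 59]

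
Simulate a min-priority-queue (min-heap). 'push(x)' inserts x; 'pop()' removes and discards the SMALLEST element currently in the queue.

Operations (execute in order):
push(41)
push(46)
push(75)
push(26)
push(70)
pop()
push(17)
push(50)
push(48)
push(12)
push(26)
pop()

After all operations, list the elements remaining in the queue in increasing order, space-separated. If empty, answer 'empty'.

Answer: 17 26 41 46 48 50 70 75

Derivation:
push(41): heap contents = [41]
push(46): heap contents = [41, 46]
push(75): heap contents = [41, 46, 75]
push(26): heap contents = [26, 41, 46, 75]
push(70): heap contents = [26, 41, 46, 70, 75]
pop() → 26: heap contents = [41, 46, 70, 75]
push(17): heap contents = [17, 41, 46, 70, 75]
push(50): heap contents = [17, 41, 46, 50, 70, 75]
push(48): heap contents = [17, 41, 46, 48, 50, 70, 75]
push(12): heap contents = [12, 17, 41, 46, 48, 50, 70, 75]
push(26): heap contents = [12, 17, 26, 41, 46, 48, 50, 70, 75]
pop() → 12: heap contents = [17, 26, 41, 46, 48, 50, 70, 75]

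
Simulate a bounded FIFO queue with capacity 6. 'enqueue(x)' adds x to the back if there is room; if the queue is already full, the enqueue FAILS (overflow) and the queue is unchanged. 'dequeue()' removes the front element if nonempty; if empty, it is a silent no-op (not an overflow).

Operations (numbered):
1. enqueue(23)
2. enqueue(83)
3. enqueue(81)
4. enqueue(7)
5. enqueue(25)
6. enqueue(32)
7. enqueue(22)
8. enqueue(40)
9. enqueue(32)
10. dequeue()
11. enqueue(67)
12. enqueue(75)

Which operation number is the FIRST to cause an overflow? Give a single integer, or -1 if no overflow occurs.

1. enqueue(23): size=1
2. enqueue(83): size=2
3. enqueue(81): size=3
4. enqueue(7): size=4
5. enqueue(25): size=5
6. enqueue(32): size=6
7. enqueue(22): size=6=cap → OVERFLOW (fail)
8. enqueue(40): size=6=cap → OVERFLOW (fail)
9. enqueue(32): size=6=cap → OVERFLOW (fail)
10. dequeue(): size=5
11. enqueue(67): size=6
12. enqueue(75): size=6=cap → OVERFLOW (fail)

Answer: 7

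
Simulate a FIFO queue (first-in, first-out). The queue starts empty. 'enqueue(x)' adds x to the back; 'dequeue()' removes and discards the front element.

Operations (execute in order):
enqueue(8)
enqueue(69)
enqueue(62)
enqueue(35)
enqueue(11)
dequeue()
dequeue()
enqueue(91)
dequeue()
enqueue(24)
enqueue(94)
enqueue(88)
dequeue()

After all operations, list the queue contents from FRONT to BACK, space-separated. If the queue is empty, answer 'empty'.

enqueue(8): [8]
enqueue(69): [8, 69]
enqueue(62): [8, 69, 62]
enqueue(35): [8, 69, 62, 35]
enqueue(11): [8, 69, 62, 35, 11]
dequeue(): [69, 62, 35, 11]
dequeue(): [62, 35, 11]
enqueue(91): [62, 35, 11, 91]
dequeue(): [35, 11, 91]
enqueue(24): [35, 11, 91, 24]
enqueue(94): [35, 11, 91, 24, 94]
enqueue(88): [35, 11, 91, 24, 94, 88]
dequeue(): [11, 91, 24, 94, 88]

Answer: 11 91 24 94 88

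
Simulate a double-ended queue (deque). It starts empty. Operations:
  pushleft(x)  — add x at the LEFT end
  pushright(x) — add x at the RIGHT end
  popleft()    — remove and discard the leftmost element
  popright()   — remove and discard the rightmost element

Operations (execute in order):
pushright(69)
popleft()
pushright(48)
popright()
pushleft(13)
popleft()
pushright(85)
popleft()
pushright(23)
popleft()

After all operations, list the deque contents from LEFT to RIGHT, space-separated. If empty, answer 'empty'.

Answer: empty

Derivation:
pushright(69): [69]
popleft(): []
pushright(48): [48]
popright(): []
pushleft(13): [13]
popleft(): []
pushright(85): [85]
popleft(): []
pushright(23): [23]
popleft(): []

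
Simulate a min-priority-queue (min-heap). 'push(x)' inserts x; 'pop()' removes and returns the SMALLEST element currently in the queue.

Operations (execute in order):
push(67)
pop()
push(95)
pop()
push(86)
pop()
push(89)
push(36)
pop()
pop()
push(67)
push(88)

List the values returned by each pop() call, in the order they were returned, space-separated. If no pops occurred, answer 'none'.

push(67): heap contents = [67]
pop() → 67: heap contents = []
push(95): heap contents = [95]
pop() → 95: heap contents = []
push(86): heap contents = [86]
pop() → 86: heap contents = []
push(89): heap contents = [89]
push(36): heap contents = [36, 89]
pop() → 36: heap contents = [89]
pop() → 89: heap contents = []
push(67): heap contents = [67]
push(88): heap contents = [67, 88]

Answer: 67 95 86 36 89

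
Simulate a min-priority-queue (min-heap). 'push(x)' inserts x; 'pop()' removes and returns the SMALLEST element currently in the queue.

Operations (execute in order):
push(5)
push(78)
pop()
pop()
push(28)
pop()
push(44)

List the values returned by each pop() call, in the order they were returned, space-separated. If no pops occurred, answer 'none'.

Answer: 5 78 28

Derivation:
push(5): heap contents = [5]
push(78): heap contents = [5, 78]
pop() → 5: heap contents = [78]
pop() → 78: heap contents = []
push(28): heap contents = [28]
pop() → 28: heap contents = []
push(44): heap contents = [44]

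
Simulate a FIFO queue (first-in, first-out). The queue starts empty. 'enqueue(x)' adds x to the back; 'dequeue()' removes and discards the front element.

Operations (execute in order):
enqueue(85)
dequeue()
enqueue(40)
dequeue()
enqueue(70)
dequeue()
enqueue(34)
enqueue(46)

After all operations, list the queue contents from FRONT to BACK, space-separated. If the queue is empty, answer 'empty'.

Answer: 34 46

Derivation:
enqueue(85): [85]
dequeue(): []
enqueue(40): [40]
dequeue(): []
enqueue(70): [70]
dequeue(): []
enqueue(34): [34]
enqueue(46): [34, 46]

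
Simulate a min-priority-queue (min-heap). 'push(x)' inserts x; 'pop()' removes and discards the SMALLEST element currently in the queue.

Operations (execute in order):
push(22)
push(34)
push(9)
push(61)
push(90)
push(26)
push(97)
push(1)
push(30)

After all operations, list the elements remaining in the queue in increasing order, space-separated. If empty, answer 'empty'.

Answer: 1 9 22 26 30 34 61 90 97

Derivation:
push(22): heap contents = [22]
push(34): heap contents = [22, 34]
push(9): heap contents = [9, 22, 34]
push(61): heap contents = [9, 22, 34, 61]
push(90): heap contents = [9, 22, 34, 61, 90]
push(26): heap contents = [9, 22, 26, 34, 61, 90]
push(97): heap contents = [9, 22, 26, 34, 61, 90, 97]
push(1): heap contents = [1, 9, 22, 26, 34, 61, 90, 97]
push(30): heap contents = [1, 9, 22, 26, 30, 34, 61, 90, 97]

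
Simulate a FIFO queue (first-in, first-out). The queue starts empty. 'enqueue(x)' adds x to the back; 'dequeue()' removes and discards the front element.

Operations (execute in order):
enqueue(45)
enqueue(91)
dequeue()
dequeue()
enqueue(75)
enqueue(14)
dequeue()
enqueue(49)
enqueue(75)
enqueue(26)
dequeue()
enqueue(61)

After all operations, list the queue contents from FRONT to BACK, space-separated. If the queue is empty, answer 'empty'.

enqueue(45): [45]
enqueue(91): [45, 91]
dequeue(): [91]
dequeue(): []
enqueue(75): [75]
enqueue(14): [75, 14]
dequeue(): [14]
enqueue(49): [14, 49]
enqueue(75): [14, 49, 75]
enqueue(26): [14, 49, 75, 26]
dequeue(): [49, 75, 26]
enqueue(61): [49, 75, 26, 61]

Answer: 49 75 26 61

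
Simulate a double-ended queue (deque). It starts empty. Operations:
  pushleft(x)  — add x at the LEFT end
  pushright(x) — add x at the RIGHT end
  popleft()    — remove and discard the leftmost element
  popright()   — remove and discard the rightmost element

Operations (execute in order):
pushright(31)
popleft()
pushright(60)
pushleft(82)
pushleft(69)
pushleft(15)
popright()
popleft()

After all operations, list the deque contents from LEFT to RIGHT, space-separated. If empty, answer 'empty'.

pushright(31): [31]
popleft(): []
pushright(60): [60]
pushleft(82): [82, 60]
pushleft(69): [69, 82, 60]
pushleft(15): [15, 69, 82, 60]
popright(): [15, 69, 82]
popleft(): [69, 82]

Answer: 69 82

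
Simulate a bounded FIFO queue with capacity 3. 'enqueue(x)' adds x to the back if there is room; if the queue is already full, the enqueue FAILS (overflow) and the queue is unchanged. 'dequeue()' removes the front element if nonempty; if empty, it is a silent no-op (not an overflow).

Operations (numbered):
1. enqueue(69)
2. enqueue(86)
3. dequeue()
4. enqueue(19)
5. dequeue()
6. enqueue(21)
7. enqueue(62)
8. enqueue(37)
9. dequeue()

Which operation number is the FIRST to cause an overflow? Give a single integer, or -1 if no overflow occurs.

1. enqueue(69): size=1
2. enqueue(86): size=2
3. dequeue(): size=1
4. enqueue(19): size=2
5. dequeue(): size=1
6. enqueue(21): size=2
7. enqueue(62): size=3
8. enqueue(37): size=3=cap → OVERFLOW (fail)
9. dequeue(): size=2

Answer: 8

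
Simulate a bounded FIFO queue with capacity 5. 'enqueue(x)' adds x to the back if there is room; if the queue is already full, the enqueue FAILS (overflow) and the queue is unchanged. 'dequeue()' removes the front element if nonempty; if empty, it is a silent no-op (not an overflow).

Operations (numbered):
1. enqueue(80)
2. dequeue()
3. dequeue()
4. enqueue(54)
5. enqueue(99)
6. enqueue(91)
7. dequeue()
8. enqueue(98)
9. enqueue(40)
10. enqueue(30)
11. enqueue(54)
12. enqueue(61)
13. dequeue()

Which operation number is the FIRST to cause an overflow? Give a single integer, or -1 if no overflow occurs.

1. enqueue(80): size=1
2. dequeue(): size=0
3. dequeue(): empty, no-op, size=0
4. enqueue(54): size=1
5. enqueue(99): size=2
6. enqueue(91): size=3
7. dequeue(): size=2
8. enqueue(98): size=3
9. enqueue(40): size=4
10. enqueue(30): size=5
11. enqueue(54): size=5=cap → OVERFLOW (fail)
12. enqueue(61): size=5=cap → OVERFLOW (fail)
13. dequeue(): size=4

Answer: 11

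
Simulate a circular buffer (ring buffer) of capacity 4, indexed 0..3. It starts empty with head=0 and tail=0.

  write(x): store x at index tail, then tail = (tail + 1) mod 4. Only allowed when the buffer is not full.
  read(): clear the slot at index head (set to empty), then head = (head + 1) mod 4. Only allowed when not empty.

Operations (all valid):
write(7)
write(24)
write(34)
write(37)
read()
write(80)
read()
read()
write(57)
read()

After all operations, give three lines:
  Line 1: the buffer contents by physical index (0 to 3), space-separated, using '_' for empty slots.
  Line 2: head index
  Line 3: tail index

Answer: 80 57 _ _
0
2

Derivation:
write(7): buf=[7 _ _ _], head=0, tail=1, size=1
write(24): buf=[7 24 _ _], head=0, tail=2, size=2
write(34): buf=[7 24 34 _], head=0, tail=3, size=3
write(37): buf=[7 24 34 37], head=0, tail=0, size=4
read(): buf=[_ 24 34 37], head=1, tail=0, size=3
write(80): buf=[80 24 34 37], head=1, tail=1, size=4
read(): buf=[80 _ 34 37], head=2, tail=1, size=3
read(): buf=[80 _ _ 37], head=3, tail=1, size=2
write(57): buf=[80 57 _ 37], head=3, tail=2, size=3
read(): buf=[80 57 _ _], head=0, tail=2, size=2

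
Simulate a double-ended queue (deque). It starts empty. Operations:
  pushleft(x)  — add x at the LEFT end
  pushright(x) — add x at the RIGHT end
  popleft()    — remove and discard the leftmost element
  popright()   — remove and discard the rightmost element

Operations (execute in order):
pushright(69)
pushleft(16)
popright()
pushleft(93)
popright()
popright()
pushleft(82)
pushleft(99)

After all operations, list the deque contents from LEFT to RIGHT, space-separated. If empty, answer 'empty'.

pushright(69): [69]
pushleft(16): [16, 69]
popright(): [16]
pushleft(93): [93, 16]
popright(): [93]
popright(): []
pushleft(82): [82]
pushleft(99): [99, 82]

Answer: 99 82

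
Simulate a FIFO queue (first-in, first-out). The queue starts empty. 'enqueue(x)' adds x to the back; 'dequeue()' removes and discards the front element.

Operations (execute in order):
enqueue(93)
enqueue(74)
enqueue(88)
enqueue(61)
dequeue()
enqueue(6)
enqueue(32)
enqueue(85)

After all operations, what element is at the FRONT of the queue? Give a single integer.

enqueue(93): queue = [93]
enqueue(74): queue = [93, 74]
enqueue(88): queue = [93, 74, 88]
enqueue(61): queue = [93, 74, 88, 61]
dequeue(): queue = [74, 88, 61]
enqueue(6): queue = [74, 88, 61, 6]
enqueue(32): queue = [74, 88, 61, 6, 32]
enqueue(85): queue = [74, 88, 61, 6, 32, 85]

Answer: 74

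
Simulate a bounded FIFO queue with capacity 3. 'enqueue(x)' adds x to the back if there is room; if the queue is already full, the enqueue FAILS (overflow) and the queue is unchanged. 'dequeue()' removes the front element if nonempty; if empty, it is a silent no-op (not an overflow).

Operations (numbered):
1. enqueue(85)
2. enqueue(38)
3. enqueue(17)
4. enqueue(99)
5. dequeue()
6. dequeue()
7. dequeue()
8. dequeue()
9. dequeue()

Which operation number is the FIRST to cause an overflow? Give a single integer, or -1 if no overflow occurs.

1. enqueue(85): size=1
2. enqueue(38): size=2
3. enqueue(17): size=3
4. enqueue(99): size=3=cap → OVERFLOW (fail)
5. dequeue(): size=2
6. dequeue(): size=1
7. dequeue(): size=0
8. dequeue(): empty, no-op, size=0
9. dequeue(): empty, no-op, size=0

Answer: 4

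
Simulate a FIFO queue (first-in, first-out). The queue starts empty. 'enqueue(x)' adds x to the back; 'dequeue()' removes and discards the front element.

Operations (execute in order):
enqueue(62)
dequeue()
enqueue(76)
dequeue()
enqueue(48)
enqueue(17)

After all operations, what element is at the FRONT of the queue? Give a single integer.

enqueue(62): queue = [62]
dequeue(): queue = []
enqueue(76): queue = [76]
dequeue(): queue = []
enqueue(48): queue = [48]
enqueue(17): queue = [48, 17]

Answer: 48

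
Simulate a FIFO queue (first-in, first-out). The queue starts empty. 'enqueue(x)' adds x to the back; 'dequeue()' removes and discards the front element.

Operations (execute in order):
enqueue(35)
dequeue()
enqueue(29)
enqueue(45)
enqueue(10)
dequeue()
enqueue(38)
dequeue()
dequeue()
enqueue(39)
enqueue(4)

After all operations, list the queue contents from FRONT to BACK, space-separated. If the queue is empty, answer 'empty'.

enqueue(35): [35]
dequeue(): []
enqueue(29): [29]
enqueue(45): [29, 45]
enqueue(10): [29, 45, 10]
dequeue(): [45, 10]
enqueue(38): [45, 10, 38]
dequeue(): [10, 38]
dequeue(): [38]
enqueue(39): [38, 39]
enqueue(4): [38, 39, 4]

Answer: 38 39 4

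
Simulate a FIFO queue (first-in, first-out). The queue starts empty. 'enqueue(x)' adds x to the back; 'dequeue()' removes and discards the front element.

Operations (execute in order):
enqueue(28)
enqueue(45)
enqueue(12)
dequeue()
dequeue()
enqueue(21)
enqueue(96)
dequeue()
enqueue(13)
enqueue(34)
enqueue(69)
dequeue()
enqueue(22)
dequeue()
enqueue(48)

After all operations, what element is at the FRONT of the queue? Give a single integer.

enqueue(28): queue = [28]
enqueue(45): queue = [28, 45]
enqueue(12): queue = [28, 45, 12]
dequeue(): queue = [45, 12]
dequeue(): queue = [12]
enqueue(21): queue = [12, 21]
enqueue(96): queue = [12, 21, 96]
dequeue(): queue = [21, 96]
enqueue(13): queue = [21, 96, 13]
enqueue(34): queue = [21, 96, 13, 34]
enqueue(69): queue = [21, 96, 13, 34, 69]
dequeue(): queue = [96, 13, 34, 69]
enqueue(22): queue = [96, 13, 34, 69, 22]
dequeue(): queue = [13, 34, 69, 22]
enqueue(48): queue = [13, 34, 69, 22, 48]

Answer: 13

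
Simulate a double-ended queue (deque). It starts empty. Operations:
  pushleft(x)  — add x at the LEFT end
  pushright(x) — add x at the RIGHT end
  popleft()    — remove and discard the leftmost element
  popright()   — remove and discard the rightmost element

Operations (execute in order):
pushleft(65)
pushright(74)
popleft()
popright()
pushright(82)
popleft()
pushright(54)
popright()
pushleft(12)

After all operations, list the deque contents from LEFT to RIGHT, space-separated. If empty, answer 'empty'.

Answer: 12

Derivation:
pushleft(65): [65]
pushright(74): [65, 74]
popleft(): [74]
popright(): []
pushright(82): [82]
popleft(): []
pushright(54): [54]
popright(): []
pushleft(12): [12]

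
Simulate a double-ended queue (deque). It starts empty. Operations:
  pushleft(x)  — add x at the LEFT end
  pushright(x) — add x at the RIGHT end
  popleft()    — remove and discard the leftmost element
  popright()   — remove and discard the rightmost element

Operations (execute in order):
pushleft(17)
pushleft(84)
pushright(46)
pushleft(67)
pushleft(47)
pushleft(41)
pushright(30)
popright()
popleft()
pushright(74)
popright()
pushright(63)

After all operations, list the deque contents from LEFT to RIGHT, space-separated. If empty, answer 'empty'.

pushleft(17): [17]
pushleft(84): [84, 17]
pushright(46): [84, 17, 46]
pushleft(67): [67, 84, 17, 46]
pushleft(47): [47, 67, 84, 17, 46]
pushleft(41): [41, 47, 67, 84, 17, 46]
pushright(30): [41, 47, 67, 84, 17, 46, 30]
popright(): [41, 47, 67, 84, 17, 46]
popleft(): [47, 67, 84, 17, 46]
pushright(74): [47, 67, 84, 17, 46, 74]
popright(): [47, 67, 84, 17, 46]
pushright(63): [47, 67, 84, 17, 46, 63]

Answer: 47 67 84 17 46 63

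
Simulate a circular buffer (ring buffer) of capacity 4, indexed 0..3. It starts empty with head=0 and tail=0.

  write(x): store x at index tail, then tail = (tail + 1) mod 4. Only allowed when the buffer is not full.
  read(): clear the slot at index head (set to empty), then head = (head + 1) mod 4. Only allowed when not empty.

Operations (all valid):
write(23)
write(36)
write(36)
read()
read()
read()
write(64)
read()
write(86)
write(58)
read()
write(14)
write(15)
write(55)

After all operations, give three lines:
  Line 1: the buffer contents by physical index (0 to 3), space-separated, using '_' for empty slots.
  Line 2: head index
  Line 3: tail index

Answer: 55 58 14 15
1
1

Derivation:
write(23): buf=[23 _ _ _], head=0, tail=1, size=1
write(36): buf=[23 36 _ _], head=0, tail=2, size=2
write(36): buf=[23 36 36 _], head=0, tail=3, size=3
read(): buf=[_ 36 36 _], head=1, tail=3, size=2
read(): buf=[_ _ 36 _], head=2, tail=3, size=1
read(): buf=[_ _ _ _], head=3, tail=3, size=0
write(64): buf=[_ _ _ 64], head=3, tail=0, size=1
read(): buf=[_ _ _ _], head=0, tail=0, size=0
write(86): buf=[86 _ _ _], head=0, tail=1, size=1
write(58): buf=[86 58 _ _], head=0, tail=2, size=2
read(): buf=[_ 58 _ _], head=1, tail=2, size=1
write(14): buf=[_ 58 14 _], head=1, tail=3, size=2
write(15): buf=[_ 58 14 15], head=1, tail=0, size=3
write(55): buf=[55 58 14 15], head=1, tail=1, size=4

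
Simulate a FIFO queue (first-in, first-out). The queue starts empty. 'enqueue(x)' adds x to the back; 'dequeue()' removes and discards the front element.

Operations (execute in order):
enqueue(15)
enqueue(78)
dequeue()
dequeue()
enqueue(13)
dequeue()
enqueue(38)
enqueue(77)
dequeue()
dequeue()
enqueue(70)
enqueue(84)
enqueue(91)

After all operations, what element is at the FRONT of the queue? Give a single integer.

Answer: 70

Derivation:
enqueue(15): queue = [15]
enqueue(78): queue = [15, 78]
dequeue(): queue = [78]
dequeue(): queue = []
enqueue(13): queue = [13]
dequeue(): queue = []
enqueue(38): queue = [38]
enqueue(77): queue = [38, 77]
dequeue(): queue = [77]
dequeue(): queue = []
enqueue(70): queue = [70]
enqueue(84): queue = [70, 84]
enqueue(91): queue = [70, 84, 91]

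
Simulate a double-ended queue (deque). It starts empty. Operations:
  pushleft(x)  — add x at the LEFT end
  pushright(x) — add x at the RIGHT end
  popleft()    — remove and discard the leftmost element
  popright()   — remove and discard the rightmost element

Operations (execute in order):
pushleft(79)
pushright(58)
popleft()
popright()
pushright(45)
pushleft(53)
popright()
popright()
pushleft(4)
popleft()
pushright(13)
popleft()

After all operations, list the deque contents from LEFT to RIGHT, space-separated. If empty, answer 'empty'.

pushleft(79): [79]
pushright(58): [79, 58]
popleft(): [58]
popright(): []
pushright(45): [45]
pushleft(53): [53, 45]
popright(): [53]
popright(): []
pushleft(4): [4]
popleft(): []
pushright(13): [13]
popleft(): []

Answer: empty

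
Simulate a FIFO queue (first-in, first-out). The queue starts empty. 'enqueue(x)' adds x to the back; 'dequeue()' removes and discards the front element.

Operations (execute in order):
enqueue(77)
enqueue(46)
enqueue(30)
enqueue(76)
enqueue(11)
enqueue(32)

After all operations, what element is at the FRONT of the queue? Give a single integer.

enqueue(77): queue = [77]
enqueue(46): queue = [77, 46]
enqueue(30): queue = [77, 46, 30]
enqueue(76): queue = [77, 46, 30, 76]
enqueue(11): queue = [77, 46, 30, 76, 11]
enqueue(32): queue = [77, 46, 30, 76, 11, 32]

Answer: 77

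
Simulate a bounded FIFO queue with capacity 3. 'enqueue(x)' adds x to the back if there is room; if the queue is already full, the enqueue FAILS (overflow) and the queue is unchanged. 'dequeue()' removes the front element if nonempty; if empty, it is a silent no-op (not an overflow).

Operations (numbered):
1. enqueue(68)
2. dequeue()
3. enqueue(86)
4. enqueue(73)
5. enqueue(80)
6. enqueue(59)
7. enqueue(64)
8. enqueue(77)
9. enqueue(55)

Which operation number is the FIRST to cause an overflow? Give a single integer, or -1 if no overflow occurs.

1. enqueue(68): size=1
2. dequeue(): size=0
3. enqueue(86): size=1
4. enqueue(73): size=2
5. enqueue(80): size=3
6. enqueue(59): size=3=cap → OVERFLOW (fail)
7. enqueue(64): size=3=cap → OVERFLOW (fail)
8. enqueue(77): size=3=cap → OVERFLOW (fail)
9. enqueue(55): size=3=cap → OVERFLOW (fail)

Answer: 6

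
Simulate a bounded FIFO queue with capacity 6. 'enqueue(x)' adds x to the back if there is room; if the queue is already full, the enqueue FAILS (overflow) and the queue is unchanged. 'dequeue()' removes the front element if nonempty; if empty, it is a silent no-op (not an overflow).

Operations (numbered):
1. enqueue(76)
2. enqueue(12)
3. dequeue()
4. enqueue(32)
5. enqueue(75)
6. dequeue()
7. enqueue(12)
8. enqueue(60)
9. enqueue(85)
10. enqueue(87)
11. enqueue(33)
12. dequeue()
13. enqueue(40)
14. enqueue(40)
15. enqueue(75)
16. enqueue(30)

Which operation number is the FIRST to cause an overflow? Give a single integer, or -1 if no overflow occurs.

Answer: 11

Derivation:
1. enqueue(76): size=1
2. enqueue(12): size=2
3. dequeue(): size=1
4. enqueue(32): size=2
5. enqueue(75): size=3
6. dequeue(): size=2
7. enqueue(12): size=3
8. enqueue(60): size=4
9. enqueue(85): size=5
10. enqueue(87): size=6
11. enqueue(33): size=6=cap → OVERFLOW (fail)
12. dequeue(): size=5
13. enqueue(40): size=6
14. enqueue(40): size=6=cap → OVERFLOW (fail)
15. enqueue(75): size=6=cap → OVERFLOW (fail)
16. enqueue(30): size=6=cap → OVERFLOW (fail)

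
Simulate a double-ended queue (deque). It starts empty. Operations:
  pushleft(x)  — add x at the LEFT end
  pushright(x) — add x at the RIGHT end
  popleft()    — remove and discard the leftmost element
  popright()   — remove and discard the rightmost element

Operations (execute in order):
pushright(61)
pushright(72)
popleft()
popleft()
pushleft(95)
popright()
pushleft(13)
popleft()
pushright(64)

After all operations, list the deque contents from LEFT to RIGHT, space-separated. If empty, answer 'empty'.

pushright(61): [61]
pushright(72): [61, 72]
popleft(): [72]
popleft(): []
pushleft(95): [95]
popright(): []
pushleft(13): [13]
popleft(): []
pushright(64): [64]

Answer: 64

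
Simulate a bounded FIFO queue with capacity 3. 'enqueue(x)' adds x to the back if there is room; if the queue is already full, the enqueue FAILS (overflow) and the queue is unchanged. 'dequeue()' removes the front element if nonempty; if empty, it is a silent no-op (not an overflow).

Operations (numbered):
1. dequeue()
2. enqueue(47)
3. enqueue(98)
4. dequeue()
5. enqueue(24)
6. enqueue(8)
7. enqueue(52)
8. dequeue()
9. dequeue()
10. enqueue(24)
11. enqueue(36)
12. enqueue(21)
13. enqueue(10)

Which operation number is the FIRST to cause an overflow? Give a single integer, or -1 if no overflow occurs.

1. dequeue(): empty, no-op, size=0
2. enqueue(47): size=1
3. enqueue(98): size=2
4. dequeue(): size=1
5. enqueue(24): size=2
6. enqueue(8): size=3
7. enqueue(52): size=3=cap → OVERFLOW (fail)
8. dequeue(): size=2
9. dequeue(): size=1
10. enqueue(24): size=2
11. enqueue(36): size=3
12. enqueue(21): size=3=cap → OVERFLOW (fail)
13. enqueue(10): size=3=cap → OVERFLOW (fail)

Answer: 7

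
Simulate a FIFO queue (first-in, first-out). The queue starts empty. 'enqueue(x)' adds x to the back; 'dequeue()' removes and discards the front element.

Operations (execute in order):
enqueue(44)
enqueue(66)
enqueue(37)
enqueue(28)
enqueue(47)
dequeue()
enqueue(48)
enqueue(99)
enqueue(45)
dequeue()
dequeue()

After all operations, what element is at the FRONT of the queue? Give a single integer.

enqueue(44): queue = [44]
enqueue(66): queue = [44, 66]
enqueue(37): queue = [44, 66, 37]
enqueue(28): queue = [44, 66, 37, 28]
enqueue(47): queue = [44, 66, 37, 28, 47]
dequeue(): queue = [66, 37, 28, 47]
enqueue(48): queue = [66, 37, 28, 47, 48]
enqueue(99): queue = [66, 37, 28, 47, 48, 99]
enqueue(45): queue = [66, 37, 28, 47, 48, 99, 45]
dequeue(): queue = [37, 28, 47, 48, 99, 45]
dequeue(): queue = [28, 47, 48, 99, 45]

Answer: 28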